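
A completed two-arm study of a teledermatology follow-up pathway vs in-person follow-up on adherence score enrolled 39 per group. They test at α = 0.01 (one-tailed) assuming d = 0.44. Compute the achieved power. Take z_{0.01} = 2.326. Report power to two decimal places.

power ≈ 0.35

For two equal groups, power = Φ(d·√(n/2) − z_{α}).
d·√(n/2) = 0.44 × √(39/2) = 0.44 × 4.416 = 1.943.
z_β = 1.943 − 2.326 = -0.383.
Power = Φ(-0.383) = 0.351.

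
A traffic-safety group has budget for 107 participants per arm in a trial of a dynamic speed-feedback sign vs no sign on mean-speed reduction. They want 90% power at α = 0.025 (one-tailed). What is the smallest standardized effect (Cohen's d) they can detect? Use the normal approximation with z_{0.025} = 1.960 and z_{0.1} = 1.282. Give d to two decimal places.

d_min ≈ 0.44

For two independent groups of n = 107 each: d_min = (z_{α} + z_β)·√(2/n).
z-sum = 1.960 + 1.282 = 3.242.
d_min = 3.242 × √(2/107) = 3.242 × 0.1367 = 0.443.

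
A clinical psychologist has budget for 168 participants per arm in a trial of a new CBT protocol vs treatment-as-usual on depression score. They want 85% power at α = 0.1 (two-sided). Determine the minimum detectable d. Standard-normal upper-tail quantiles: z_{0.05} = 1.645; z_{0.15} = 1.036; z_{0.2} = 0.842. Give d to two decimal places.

For two independent groups of n = 168 each: d_min = (z_{α/2} + z_β)·√(2/n).
z-sum = 1.645 + 1.036 = 2.681.
d_min = 2.681 × √(2/168) = 2.681 × 0.1091 = 0.293.

d_min ≈ 0.29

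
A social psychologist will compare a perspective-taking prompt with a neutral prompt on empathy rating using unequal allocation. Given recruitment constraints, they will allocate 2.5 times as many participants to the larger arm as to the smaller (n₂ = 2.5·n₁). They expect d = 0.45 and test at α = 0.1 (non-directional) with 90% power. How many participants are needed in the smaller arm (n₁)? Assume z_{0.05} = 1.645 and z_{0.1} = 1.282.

With allocation ratio k = n₂/n₁ = 2.5, Var(x̄₁−x̄₂) = σ²(1/n₁ + 1/(k·n₁)) = σ²·(k+1)/(k·n₁).
So n₁ = (1 + 1/k)·((z_{α/2} + z_β)/d)² = 1.400 × (2.927/0.45)².
n₁ = 1.400 × 42.31 = 59.2.
Round up: n₁ = 60, giving n₂ = 2.5 × 60 = 150.

n₁ = 60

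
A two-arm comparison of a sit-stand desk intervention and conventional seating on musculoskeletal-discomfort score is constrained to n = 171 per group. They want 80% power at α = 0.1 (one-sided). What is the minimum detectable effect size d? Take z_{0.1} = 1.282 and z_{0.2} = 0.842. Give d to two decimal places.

d_min ≈ 0.23

For two independent groups of n = 171 each: d_min = (z_{α} + z_β)·√(2/n).
z-sum = 1.282 + 0.842 = 2.124.
d_min = 2.124 × √(2/171) = 2.124 × 0.1081 = 0.230.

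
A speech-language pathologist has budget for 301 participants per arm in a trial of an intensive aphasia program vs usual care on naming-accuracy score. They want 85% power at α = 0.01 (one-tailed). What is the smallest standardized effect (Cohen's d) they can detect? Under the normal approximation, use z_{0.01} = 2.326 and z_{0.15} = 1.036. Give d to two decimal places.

d_min ≈ 0.27

For two independent groups of n = 301 each: d_min = (z_{α} + z_β)·√(2/n).
z-sum = 2.326 + 1.036 = 3.362.
d_min = 3.362 × √(2/301) = 3.362 × 0.0815 = 0.274.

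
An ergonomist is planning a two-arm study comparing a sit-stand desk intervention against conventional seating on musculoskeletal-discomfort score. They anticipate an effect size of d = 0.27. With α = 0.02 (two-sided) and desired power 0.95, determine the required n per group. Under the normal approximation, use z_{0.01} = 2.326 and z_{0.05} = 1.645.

n = 433 per group

For two independent groups with equal n: n = 2·((z_{α/2} + z_β) / d)².
z_{α/2} + z_β = 2.326 + 1.645 = 3.971.
n = 2 × (3.971 / 0.27)² = 2 × 14.707² = 2 × 216.31 = 432.6.
Round up to the next whole participant.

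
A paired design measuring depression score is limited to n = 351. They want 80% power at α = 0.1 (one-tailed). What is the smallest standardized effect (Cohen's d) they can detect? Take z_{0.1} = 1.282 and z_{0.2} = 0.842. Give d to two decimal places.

d_min ≈ 0.11

For a single sample (or paired design) of n = 351: d_min = (z_{α} + z_β)/√n.
z-sum = 1.282 + 0.842 = 2.124.
d_min = 2.124 / √351 = 2.124 / 18.735 = 0.113.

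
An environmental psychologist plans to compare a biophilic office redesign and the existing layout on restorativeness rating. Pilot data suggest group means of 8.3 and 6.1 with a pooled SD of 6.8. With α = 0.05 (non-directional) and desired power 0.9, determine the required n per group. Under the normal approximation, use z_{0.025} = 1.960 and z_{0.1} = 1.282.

n = 201 per group

Cohen's d = |M₁ − M₂| / SD_pooled = |8.3 − 6.1| / 6.8 = 2.2 / 6.8 = 0.324.
For two independent groups with equal n: n = 2·((z_{α/2} + z_β) / d)².
z_{α/2} + z_β = 1.960 + 1.282 = 3.242.
n = 2 × (3.242 / 0.324)² = 2 × 10.006² = 2 × 100.12 = 200.2.
Round up to the next whole participant.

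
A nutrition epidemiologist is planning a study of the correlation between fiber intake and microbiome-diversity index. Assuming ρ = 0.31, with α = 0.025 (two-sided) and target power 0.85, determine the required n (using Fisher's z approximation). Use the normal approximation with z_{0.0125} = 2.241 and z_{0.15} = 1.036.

Fisher's z: C = ½·ln((1+r)/(1−r)) = ½·ln(1.8986) = 0.3205.
n = ((z_{α/2} + z_β)/C)² + 3.
(2.241 + 1.036) / 0.3205 = 3.277 / 0.3205 = 10.225.
n = 10.225² + 3 = 104.54 + 3 = 107.5.
Round up.

n = 108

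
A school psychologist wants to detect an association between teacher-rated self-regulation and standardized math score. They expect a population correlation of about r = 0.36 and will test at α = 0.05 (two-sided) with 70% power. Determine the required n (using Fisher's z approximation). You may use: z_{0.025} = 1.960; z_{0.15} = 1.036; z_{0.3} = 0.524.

Fisher's z: C = ½·ln((1+r)/(1−r)) = ½·ln(2.1250) = 0.3769.
n = ((z_{α/2} + z_β)/C)² + 3.
(1.960 + 0.524) / 0.3769 = 2.484 / 0.3769 = 6.591.
n = 6.591² + 3 = 43.44 + 3 = 46.4.
Round up.

n = 47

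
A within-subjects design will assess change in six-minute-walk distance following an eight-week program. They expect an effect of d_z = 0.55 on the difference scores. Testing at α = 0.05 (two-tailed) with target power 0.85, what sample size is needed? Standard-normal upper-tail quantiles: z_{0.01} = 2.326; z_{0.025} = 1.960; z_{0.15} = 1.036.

n = 30 pairs

For a paired (one-sample on differences) test: n = ((z_{α/2} + z_β) / d)².
z_{α/2} + z_β = 1.960 + 1.036 = 2.996.
n = (2.996 / 0.55)² = 5.447² = 29.67.
Round up.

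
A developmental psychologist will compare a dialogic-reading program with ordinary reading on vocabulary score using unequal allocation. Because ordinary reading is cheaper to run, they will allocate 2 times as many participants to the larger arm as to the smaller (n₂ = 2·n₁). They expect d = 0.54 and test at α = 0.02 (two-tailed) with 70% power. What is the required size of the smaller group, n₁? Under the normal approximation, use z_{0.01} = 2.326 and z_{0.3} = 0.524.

With allocation ratio k = n₂/n₁ = 2, Var(x̄₁−x̄₂) = σ²(1/n₁ + 1/(k·n₁)) = σ²·(k+1)/(k·n₁).
So n₁ = (1 + 1/k)·((z_{α/2} + z_β)/d)² = 1.500 × (2.850/0.54)².
n₁ = 1.500 × 27.85 = 41.8.
Round up: n₁ = 42, giving n₂ = 2 × 42 = 84.

n₁ = 42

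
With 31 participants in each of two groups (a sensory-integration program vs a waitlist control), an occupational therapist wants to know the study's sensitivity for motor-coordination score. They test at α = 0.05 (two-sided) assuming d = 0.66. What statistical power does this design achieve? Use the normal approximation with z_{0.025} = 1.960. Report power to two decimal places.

power ≈ 0.74

For two equal groups, power = Φ(d·√(n/2) − z_{α/2}).
d·√(n/2) = 0.66 × √(31/2) = 0.66 × 3.937 = 2.598.
z_β = 2.598 − 1.960 = 0.638.
Power = Φ(0.638) = 0.738.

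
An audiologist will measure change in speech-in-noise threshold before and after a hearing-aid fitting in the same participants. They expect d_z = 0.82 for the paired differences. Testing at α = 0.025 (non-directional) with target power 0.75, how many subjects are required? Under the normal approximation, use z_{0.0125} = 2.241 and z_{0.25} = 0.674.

n = 13 pairs

For a paired (one-sample on differences) test: n = ((z_{α/2} + z_β) / d)².
z_{α/2} + z_β = 2.241 + 0.674 = 2.915.
n = (2.915 / 0.82)² = 3.555² = 12.64.
Round up.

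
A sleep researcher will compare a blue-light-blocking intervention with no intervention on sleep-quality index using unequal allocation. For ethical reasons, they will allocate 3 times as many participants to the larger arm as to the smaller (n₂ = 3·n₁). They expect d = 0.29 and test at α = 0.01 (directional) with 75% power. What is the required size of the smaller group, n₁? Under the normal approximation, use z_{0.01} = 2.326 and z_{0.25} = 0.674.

n₁ = 143

With allocation ratio k = n₂/n₁ = 3, Var(x̄₁−x̄₂) = σ²(1/n₁ + 1/(k·n₁)) = σ²·(k+1)/(k·n₁).
So n₁ = (1 + 1/k)·((z_{α} + z_β)/d)² = 1.333 × (3.000/0.29)².
n₁ = 1.333 × 107.02 = 142.7.
Round up: n₁ = 143, giving n₂ = 3 × 143 = 429.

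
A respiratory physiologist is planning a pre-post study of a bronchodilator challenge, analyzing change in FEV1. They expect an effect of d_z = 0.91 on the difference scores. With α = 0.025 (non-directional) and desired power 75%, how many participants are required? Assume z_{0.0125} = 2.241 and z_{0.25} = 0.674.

For a paired (one-sample on differences) test: n = ((z_{α/2} + z_β) / d)².
z_{α/2} + z_β = 2.241 + 0.674 = 2.915.
n = (2.915 / 0.91)² = 3.203² = 10.26.
Round up.

n = 11 pairs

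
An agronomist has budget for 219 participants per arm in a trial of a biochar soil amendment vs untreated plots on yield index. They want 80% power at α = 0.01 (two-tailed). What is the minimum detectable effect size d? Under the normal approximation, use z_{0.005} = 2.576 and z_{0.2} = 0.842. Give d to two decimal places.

d_min ≈ 0.33

For two independent groups of n = 219 each: d_min = (z_{α/2} + z_β)·√(2/n).
z-sum = 2.576 + 0.842 = 3.418.
d_min = 3.418 × √(2/219) = 3.418 × 0.0956 = 0.327.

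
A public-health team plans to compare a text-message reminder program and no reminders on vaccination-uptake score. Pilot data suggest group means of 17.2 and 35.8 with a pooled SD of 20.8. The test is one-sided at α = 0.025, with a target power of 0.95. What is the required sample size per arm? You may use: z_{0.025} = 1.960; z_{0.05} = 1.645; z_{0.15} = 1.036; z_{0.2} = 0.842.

n = 33 per group

Cohen's d = |M₁ − M₂| / SD_pooled = |17.2 − 35.8| / 20.8 = 18.6 / 20.8 = 0.894.
For two independent groups with equal n: n = 2·((z_{α} + z_β) / d)².
z_{α} + z_β = 1.960 + 1.645 = 3.605.
n = 2 × (3.605 / 0.894)² = 2 × 4.032² = 2 × 16.26 = 32.5.
Round up to the next whole participant.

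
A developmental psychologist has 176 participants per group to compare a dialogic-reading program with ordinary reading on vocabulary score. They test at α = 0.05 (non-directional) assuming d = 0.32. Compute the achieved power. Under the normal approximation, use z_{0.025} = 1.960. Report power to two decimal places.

power ≈ 0.85

For two equal groups, power = Φ(d·√(n/2) − z_{α/2}).
d·√(n/2) = 0.32 × √(176/2) = 0.32 × 9.381 = 3.002.
z_β = 3.002 − 1.960 = 1.042.
Power = Φ(1.042) = 0.851.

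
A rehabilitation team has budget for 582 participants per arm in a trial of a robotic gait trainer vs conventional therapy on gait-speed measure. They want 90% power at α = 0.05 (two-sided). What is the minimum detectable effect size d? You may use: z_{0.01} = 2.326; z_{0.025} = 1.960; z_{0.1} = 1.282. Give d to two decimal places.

For two independent groups of n = 582 each: d_min = (z_{α/2} + z_β)·√(2/n).
z-sum = 1.960 + 1.282 = 3.242.
d_min = 3.242 × √(2/582) = 3.242 × 0.0586 = 0.190.

d_min ≈ 0.19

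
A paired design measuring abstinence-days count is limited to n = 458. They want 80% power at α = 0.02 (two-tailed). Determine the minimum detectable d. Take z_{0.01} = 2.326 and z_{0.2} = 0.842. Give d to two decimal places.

d_min ≈ 0.15

For a single sample (or paired design) of n = 458: d_min = (z_{α/2} + z_β)/√n.
z-sum = 2.326 + 0.842 = 3.168.
d_min = 3.168 / √458 = 3.168 / 21.401 = 0.148.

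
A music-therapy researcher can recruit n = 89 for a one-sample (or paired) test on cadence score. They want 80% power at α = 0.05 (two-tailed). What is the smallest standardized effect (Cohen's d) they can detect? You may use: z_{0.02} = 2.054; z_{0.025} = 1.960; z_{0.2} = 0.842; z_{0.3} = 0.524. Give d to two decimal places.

d_min ≈ 0.30

For a single sample (or paired design) of n = 89: d_min = (z_{α/2} + z_β)/√n.
z-sum = 1.960 + 0.842 = 2.802.
d_min = 2.802 / √89 = 2.802 / 9.434 = 0.297.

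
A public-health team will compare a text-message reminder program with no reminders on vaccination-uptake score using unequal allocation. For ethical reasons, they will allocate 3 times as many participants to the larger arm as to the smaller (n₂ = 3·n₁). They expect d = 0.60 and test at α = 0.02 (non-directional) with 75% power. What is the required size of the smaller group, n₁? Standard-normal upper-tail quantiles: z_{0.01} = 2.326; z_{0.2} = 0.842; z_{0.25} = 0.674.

With allocation ratio k = n₂/n₁ = 3, Var(x̄₁−x̄₂) = σ²(1/n₁ + 1/(k·n₁)) = σ²·(k+1)/(k·n₁).
So n₁ = (1 + 1/k)·((z_{α/2} + z_β)/d)² = 1.333 × (3.000/0.60)².
n₁ = 1.333 × 25.00 = 33.3.
Round up: n₁ = 34, giving n₂ = 3 × 34 = 102.

n₁ = 34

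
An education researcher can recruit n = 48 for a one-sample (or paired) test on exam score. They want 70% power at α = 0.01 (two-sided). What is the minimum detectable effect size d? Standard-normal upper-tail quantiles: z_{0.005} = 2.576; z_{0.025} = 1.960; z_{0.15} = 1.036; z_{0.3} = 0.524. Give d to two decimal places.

d_min ≈ 0.45

For a single sample (or paired design) of n = 48: d_min = (z_{α/2} + z_β)/√n.
z-sum = 2.576 + 0.524 = 3.100.
d_min = 3.100 / √48 = 3.100 / 6.928 = 0.447.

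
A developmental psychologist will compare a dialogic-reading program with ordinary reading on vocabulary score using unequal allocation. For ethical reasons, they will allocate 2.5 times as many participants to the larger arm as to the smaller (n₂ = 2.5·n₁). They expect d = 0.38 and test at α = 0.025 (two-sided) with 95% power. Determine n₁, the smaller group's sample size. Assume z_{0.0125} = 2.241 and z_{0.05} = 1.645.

n₁ = 147

With allocation ratio k = n₂/n₁ = 2.5, Var(x̄₁−x̄₂) = σ²(1/n₁ + 1/(k·n₁)) = σ²·(k+1)/(k·n₁).
So n₁ = (1 + 1/k)·((z_{α/2} + z_β)/d)² = 1.400 × (3.886/0.38)².
n₁ = 1.400 × 104.58 = 146.4.
Round up: n₁ = 147, giving n₂ = ⌈2.5 × 147⌉ = ⌈367.5⌉ = 368.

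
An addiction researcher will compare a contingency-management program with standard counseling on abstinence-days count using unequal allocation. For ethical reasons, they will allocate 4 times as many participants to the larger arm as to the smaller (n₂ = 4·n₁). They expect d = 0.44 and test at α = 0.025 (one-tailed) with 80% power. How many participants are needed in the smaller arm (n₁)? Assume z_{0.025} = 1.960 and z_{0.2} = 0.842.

With allocation ratio k = n₂/n₁ = 4, Var(x̄₁−x̄₂) = σ²(1/n₁ + 1/(k·n₁)) = σ²·(k+1)/(k·n₁).
So n₁ = (1 + 1/k)·((z_{α} + z_β)/d)² = 1.250 × (2.802/0.44)².
n₁ = 1.250 × 40.55 = 50.7.
Round up: n₁ = 51, giving n₂ = 4 × 51 = 204.

n₁ = 51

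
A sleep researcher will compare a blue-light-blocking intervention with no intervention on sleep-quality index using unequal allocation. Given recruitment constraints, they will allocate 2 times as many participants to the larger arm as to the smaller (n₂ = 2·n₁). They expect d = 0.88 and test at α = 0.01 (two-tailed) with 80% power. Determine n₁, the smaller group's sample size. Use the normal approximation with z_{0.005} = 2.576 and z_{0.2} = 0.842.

n₁ = 23

With allocation ratio k = n₂/n₁ = 2, Var(x̄₁−x̄₂) = σ²(1/n₁ + 1/(k·n₁)) = σ²·(k+1)/(k·n₁).
So n₁ = (1 + 1/k)·((z_{α/2} + z_β)/d)² = 1.500 × (3.418/0.88)².
n₁ = 1.500 × 15.09 = 22.6.
Round up: n₁ = 23, giving n₂ = 2 × 23 = 46.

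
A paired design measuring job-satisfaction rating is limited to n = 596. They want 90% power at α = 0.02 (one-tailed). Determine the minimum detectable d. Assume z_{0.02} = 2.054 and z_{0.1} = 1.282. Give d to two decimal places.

For a single sample (or paired design) of n = 596: d_min = (z_{α} + z_β)/√n.
z-sum = 2.054 + 1.282 = 3.336.
d_min = 3.336 / √596 = 3.336 / 24.413 = 0.137.

d_min ≈ 0.14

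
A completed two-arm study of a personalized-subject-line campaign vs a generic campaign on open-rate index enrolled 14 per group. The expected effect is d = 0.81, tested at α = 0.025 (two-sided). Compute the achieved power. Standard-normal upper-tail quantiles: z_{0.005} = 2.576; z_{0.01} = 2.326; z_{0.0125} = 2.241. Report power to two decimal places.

For two equal groups, power = Φ(d·√(n/2) − z_{α/2}).
d·√(n/2) = 0.81 × √(14/2) = 0.81 × 2.646 = 2.143.
z_β = 2.143 − 2.241 = -0.098.
Power = Φ(-0.098) = 0.461.

power ≈ 0.46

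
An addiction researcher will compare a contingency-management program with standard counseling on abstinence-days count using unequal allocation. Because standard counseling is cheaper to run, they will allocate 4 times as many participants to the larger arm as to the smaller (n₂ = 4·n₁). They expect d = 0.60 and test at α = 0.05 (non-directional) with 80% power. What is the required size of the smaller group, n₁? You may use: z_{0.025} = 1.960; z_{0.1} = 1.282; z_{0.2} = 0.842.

With allocation ratio k = n₂/n₁ = 4, Var(x̄₁−x̄₂) = σ²(1/n₁ + 1/(k·n₁)) = σ²·(k+1)/(k·n₁).
So n₁ = (1 + 1/k)·((z_{α/2} + z_β)/d)² = 1.250 × (2.802/0.60)².
n₁ = 1.250 × 21.81 = 27.3.
Round up: n₁ = 28, giving n₂ = 4 × 28 = 112.

n₁ = 28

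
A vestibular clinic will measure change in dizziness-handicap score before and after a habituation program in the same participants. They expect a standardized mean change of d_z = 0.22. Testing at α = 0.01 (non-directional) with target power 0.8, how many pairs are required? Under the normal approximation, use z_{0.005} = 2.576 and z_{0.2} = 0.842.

For a paired (one-sample on differences) test: n = ((z_{α/2} + z_β) / d)².
z_{α/2} + z_β = 2.576 + 0.842 = 3.418.
n = (3.418 / 0.22)² = 15.536² = 241.38.
Round up.

n = 242 pairs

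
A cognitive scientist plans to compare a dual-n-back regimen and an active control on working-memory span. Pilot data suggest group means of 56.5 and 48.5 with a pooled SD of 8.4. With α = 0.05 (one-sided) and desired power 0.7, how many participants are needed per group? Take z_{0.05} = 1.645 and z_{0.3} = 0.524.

Cohen's d = |M₁ − M₂| / SD_pooled = |56.5 − 48.5| / 8.4 = 8.0 / 8.4 = 0.952.
For two independent groups with equal n: n = 2·((z_{α} + z_β) / d)².
z_{α} + z_β = 1.645 + 0.524 = 2.169.
n = 2 × (2.169 / 0.952)² = 2 × 2.278² = 2 × 5.19 = 10.4.
Round up to the next whole participant.

n = 11 per group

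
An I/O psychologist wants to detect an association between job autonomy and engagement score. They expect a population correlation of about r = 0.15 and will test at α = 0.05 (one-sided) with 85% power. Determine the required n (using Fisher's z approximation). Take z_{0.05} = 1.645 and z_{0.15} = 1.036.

n = 318

Fisher's z: C = ½·ln((1+r)/(1−r)) = ½·ln(1.3529) = 0.1511.
n = ((z_{α} + z_β)/C)² + 3.
(1.645 + 1.036) / 0.1511 = 2.681 / 0.1511 = 17.743.
n = 17.743² + 3 = 314.82 + 3 = 317.8.
Round up.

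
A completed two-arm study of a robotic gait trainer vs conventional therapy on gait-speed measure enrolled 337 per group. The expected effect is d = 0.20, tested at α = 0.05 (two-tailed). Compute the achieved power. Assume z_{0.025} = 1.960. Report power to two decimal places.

power ≈ 0.74

For two equal groups, power = Φ(d·√(n/2) − z_{α/2}).
d·√(n/2) = 0.20 × √(337/2) = 0.20 × 12.981 = 2.596.
z_β = 2.596 − 1.960 = 0.636.
Power = Φ(0.636) = 0.738.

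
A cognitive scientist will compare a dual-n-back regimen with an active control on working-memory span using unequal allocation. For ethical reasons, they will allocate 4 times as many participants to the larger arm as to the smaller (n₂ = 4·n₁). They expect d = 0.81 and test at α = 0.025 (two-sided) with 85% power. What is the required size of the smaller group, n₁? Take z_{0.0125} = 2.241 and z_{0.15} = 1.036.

With allocation ratio k = n₂/n₁ = 4, Var(x̄₁−x̄₂) = σ²(1/n₁ + 1/(k·n₁)) = σ²·(k+1)/(k·n₁).
So n₁ = (1 + 1/k)·((z_{α/2} + z_β)/d)² = 1.250 × (3.277/0.81)².
n₁ = 1.250 × 16.37 = 20.5.
Round up: n₁ = 21, giving n₂ = 4 × 21 = 84.

n₁ = 21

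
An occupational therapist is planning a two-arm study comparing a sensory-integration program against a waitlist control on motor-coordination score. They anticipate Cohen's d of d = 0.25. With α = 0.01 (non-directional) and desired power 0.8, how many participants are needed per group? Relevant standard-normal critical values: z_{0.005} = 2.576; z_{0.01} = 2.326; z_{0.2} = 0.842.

n = 374 per group

For two independent groups with equal n: n = 2·((z_{α/2} + z_β) / d)².
z_{α/2} + z_β = 2.576 + 0.842 = 3.418.
n = 2 × (3.418 / 0.25)² = 2 × 13.672² = 2 × 186.92 = 373.8.
Round up to the next whole participant.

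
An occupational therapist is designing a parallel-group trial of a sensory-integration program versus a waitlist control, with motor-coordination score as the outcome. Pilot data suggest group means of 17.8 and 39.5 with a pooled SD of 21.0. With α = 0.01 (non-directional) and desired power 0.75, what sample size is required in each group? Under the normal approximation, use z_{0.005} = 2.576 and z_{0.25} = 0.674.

Cohen's d = |M₁ − M₂| / SD_pooled = |17.8 − 39.5| / 21.0 = 21.7 / 21.0 = 1.033.
For two independent groups with equal n: n = 2·((z_{α/2} + z_β) / d)².
z_{α/2} + z_β = 2.576 + 0.674 = 3.250.
n = 2 × (3.250 / 1.033)² = 2 × 3.146² = 2 × 9.90 = 19.8.
Round up to the next whole participant.

n = 20 per group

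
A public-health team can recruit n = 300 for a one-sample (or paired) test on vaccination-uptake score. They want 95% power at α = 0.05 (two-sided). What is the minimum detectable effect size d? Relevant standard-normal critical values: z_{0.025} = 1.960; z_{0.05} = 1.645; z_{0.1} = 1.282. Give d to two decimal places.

For a single sample (or paired design) of n = 300: d_min = (z_{α/2} + z_β)/√n.
z-sum = 1.960 + 1.645 = 3.605.
d_min = 3.605 / √300 = 3.605 / 17.321 = 0.208.

d_min ≈ 0.21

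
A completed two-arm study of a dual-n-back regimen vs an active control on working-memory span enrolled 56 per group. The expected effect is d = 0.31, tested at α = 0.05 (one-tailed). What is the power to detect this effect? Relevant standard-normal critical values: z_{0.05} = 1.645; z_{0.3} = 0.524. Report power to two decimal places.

For two equal groups, power = Φ(d·√(n/2) − z_{α}).
d·√(n/2) = 0.31 × √(56/2) = 0.31 × 5.292 = 1.640.
z_β = 1.640 − 1.645 = -0.005.
Power = Φ(-0.005) = 0.498.

power ≈ 0.50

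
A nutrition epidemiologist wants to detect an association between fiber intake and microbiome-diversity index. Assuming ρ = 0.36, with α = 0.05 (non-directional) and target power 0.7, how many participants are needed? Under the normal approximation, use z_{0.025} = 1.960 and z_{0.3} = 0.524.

n = 47

Fisher's z: C = ½·ln((1+r)/(1−r)) = ½·ln(2.1250) = 0.3769.
n = ((z_{α/2} + z_β)/C)² + 3.
(1.960 + 0.524) / 0.3769 = 2.484 / 0.3769 = 6.591.
n = 6.591² + 3 = 43.44 + 3 = 46.4.
Round up.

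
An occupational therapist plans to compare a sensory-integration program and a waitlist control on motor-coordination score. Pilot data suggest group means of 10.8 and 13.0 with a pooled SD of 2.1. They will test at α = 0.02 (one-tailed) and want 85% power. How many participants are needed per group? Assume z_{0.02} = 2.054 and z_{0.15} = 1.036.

Cohen's d = |M₁ − M₂| / SD_pooled = |10.8 − 13.0| / 2.1 = 2.2 / 2.1 = 1.048.
For two independent groups with equal n: n = 2·((z_{α} + z_β) / d)².
z_{α} + z_β = 2.054 + 1.036 = 3.090.
n = 2 × (3.090 / 1.048)² = 2 × 2.948² = 2 × 8.69 = 17.4.
Round up to the next whole participant.

n = 18 per group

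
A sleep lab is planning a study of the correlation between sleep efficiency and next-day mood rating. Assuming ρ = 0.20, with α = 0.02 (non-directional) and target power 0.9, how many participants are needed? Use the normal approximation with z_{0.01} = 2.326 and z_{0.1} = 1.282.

Fisher's z: C = ½·ln((1+r)/(1−r)) = ½·ln(1.5000) = 0.2027.
n = ((z_{α/2} + z_β)/C)² + 3.
(2.326 + 1.282) / 0.2027 = 3.608 / 0.2027 = 17.800.
n = 17.800² + 3 = 316.83 + 3 = 319.8.
Round up.

n = 320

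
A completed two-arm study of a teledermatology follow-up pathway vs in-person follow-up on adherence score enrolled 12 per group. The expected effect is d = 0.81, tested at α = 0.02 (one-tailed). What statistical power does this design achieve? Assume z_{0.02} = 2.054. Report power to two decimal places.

power ≈ 0.47

For two equal groups, power = Φ(d·√(n/2) − z_{α}).
d·√(n/2) = 0.81 × √(12/2) = 0.81 × 2.449 = 1.984.
z_β = 1.984 − 2.054 = -0.070.
Power = Φ(-0.070) = 0.472.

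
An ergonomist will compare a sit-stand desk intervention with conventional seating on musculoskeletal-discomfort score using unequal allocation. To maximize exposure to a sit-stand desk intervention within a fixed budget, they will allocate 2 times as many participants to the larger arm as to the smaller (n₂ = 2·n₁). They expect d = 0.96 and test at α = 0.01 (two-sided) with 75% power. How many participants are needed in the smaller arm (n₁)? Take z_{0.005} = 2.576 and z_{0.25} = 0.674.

n₁ = 18

With allocation ratio k = n₂/n₁ = 2, Var(x̄₁−x̄₂) = σ²(1/n₁ + 1/(k·n₁)) = σ²·(k+1)/(k·n₁).
So n₁ = (1 + 1/k)·((z_{α/2} + z_β)/d)² = 1.500 × (3.250/0.96)².
n₁ = 1.500 × 11.46 = 17.2.
Round up: n₁ = 18, giving n₂ = 2 × 18 = 36.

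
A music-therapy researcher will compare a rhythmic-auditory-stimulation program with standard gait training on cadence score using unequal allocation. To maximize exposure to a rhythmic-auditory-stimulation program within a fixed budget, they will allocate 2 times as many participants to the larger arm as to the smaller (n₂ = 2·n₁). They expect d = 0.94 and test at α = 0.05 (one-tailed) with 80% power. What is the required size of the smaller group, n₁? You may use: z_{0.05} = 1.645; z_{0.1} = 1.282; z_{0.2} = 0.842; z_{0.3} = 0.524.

n₁ = 11

With allocation ratio k = n₂/n₁ = 2, Var(x̄₁−x̄₂) = σ²(1/n₁ + 1/(k·n₁)) = σ²·(k+1)/(k·n₁).
So n₁ = (1 + 1/k)·((z_{α} + z_β)/d)² = 1.500 × (2.487/0.94)².
n₁ = 1.500 × 7.00 = 10.5.
Round up: n₁ = 11, giving n₂ = 2 × 11 = 22.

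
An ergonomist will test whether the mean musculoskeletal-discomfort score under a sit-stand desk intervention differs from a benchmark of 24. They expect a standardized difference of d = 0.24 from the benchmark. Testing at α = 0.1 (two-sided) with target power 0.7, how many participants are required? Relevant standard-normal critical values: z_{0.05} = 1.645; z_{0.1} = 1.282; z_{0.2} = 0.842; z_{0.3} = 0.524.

n = 82

For a one-sample test: n = ((z_{α/2} + z_β) / d)².
z_{α/2} + z_β = 1.645 + 0.524 = 2.169.
n = (2.169 / 0.24)² = 9.037² = 81.68.
Round up.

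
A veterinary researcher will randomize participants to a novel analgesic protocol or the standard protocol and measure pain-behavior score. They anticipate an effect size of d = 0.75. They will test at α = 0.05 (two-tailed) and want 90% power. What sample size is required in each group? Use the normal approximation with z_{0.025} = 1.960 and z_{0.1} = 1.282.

For two independent groups with equal n: n = 2·((z_{α/2} + z_β) / d)².
z_{α/2} + z_β = 1.960 + 1.282 = 3.242.
n = 2 × (3.242 / 0.75)² = 2 × 4.323² = 2 × 18.69 = 37.4.
Round up to the next whole participant.

n = 38 per group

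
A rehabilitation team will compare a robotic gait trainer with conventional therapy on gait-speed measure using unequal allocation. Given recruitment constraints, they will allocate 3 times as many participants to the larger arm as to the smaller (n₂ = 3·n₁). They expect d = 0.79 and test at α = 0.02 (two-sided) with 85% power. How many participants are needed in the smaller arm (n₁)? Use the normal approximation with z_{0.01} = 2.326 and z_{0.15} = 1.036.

With allocation ratio k = n₂/n₁ = 3, Var(x̄₁−x̄₂) = σ²(1/n₁ + 1/(k·n₁)) = σ²·(k+1)/(k·n₁).
So n₁ = (1 + 1/k)·((z_{α/2} + z_β)/d)² = 1.333 × (3.362/0.79)².
n₁ = 1.333 × 18.11 = 24.1.
Round up: n₁ = 25, giving n₂ = 3 × 25 = 75.

n₁ = 25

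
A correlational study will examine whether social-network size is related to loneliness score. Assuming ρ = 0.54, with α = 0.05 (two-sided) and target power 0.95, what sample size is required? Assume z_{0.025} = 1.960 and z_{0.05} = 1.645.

n = 39

Fisher's z: C = ½·ln((1+r)/(1−r)) = ½·ln(3.3478) = 0.6042.
n = ((z_{α/2} + z_β)/C)² + 3.
(1.960 + 1.645) / 0.6042 = 3.605 / 0.6042 = 5.967.
n = 5.967² + 3 = 35.60 + 3 = 38.6.
Round up.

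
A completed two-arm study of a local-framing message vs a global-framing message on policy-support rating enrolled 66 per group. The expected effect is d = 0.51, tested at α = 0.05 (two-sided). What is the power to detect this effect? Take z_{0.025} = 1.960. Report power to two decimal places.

power ≈ 0.83

For two equal groups, power = Φ(d·√(n/2) − z_{α/2}).
d·√(n/2) = 0.51 × √(66/2) = 0.51 × 5.745 = 2.930.
z_β = 2.930 − 1.960 = 0.970.
Power = Φ(0.970) = 0.834.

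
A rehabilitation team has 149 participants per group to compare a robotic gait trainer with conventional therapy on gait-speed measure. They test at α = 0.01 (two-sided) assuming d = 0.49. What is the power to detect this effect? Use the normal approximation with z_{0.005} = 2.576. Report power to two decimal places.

power ≈ 0.95

For two equal groups, power = Φ(d·√(n/2) − z_{α/2}).
d·√(n/2) = 0.49 × √(149/2) = 0.49 × 8.631 = 4.229.
z_β = 4.229 − 2.576 = 1.653.
Power = Φ(1.653) = 0.951.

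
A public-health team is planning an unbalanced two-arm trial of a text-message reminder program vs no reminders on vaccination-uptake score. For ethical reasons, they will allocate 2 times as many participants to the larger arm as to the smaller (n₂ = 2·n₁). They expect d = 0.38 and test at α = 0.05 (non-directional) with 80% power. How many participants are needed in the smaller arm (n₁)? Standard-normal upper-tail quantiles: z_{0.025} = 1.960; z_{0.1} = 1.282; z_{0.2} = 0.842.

With allocation ratio k = n₂/n₁ = 2, Var(x̄₁−x̄₂) = σ²(1/n₁ + 1/(k·n₁)) = σ²·(k+1)/(k·n₁).
So n₁ = (1 + 1/k)·((z_{α/2} + z_β)/d)² = 1.500 × (2.802/0.38)².
n₁ = 1.500 × 54.37 = 81.6.
Round up: n₁ = 82, giving n₂ = 2 × 82 = 164.

n₁ = 82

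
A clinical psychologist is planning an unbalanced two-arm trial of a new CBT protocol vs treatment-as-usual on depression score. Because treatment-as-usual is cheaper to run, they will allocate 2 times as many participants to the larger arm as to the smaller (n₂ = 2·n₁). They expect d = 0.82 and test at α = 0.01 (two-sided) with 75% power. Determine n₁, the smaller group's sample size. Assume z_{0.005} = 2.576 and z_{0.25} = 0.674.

With allocation ratio k = n₂/n₁ = 2, Var(x̄₁−x̄₂) = σ²(1/n₁ + 1/(k·n₁)) = σ²·(k+1)/(k·n₁).
So n₁ = (1 + 1/k)·((z_{α/2} + z_β)/d)² = 1.500 × (3.250/0.82)².
n₁ = 1.500 × 15.71 = 23.6.
Round up: n₁ = 24, giving n₂ = 2 × 24 = 48.

n₁ = 24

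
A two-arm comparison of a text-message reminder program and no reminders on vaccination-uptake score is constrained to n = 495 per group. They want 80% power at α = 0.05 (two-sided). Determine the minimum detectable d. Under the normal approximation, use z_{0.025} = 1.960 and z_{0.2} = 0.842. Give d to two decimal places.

For two independent groups of n = 495 each: d_min = (z_{α/2} + z_β)·√(2/n).
z-sum = 1.960 + 0.842 = 2.802.
d_min = 2.802 × √(2/495) = 2.802 × 0.0636 = 0.178.

d_min ≈ 0.18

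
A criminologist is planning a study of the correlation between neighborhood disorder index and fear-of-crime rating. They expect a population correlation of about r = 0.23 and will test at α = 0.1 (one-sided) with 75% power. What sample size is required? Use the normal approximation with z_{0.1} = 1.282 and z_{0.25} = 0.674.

Fisher's z: C = ½·ln((1+r)/(1−r)) = ½·ln(1.5974) = 0.2342.
n = ((z_{α} + z_β)/C)² + 3.
(1.282 + 0.674) / 0.2342 = 1.956 / 0.2342 = 8.352.
n = 8.352² + 3 = 69.75 + 3 = 72.8.
Round up.

n = 73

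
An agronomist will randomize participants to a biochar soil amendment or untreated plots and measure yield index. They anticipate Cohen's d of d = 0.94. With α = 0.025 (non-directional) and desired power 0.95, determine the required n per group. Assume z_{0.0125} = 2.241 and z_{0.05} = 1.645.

For two independent groups with equal n: n = 2·((z_{α/2} + z_β) / d)².
z_{α/2} + z_β = 2.241 + 1.645 = 3.886.
n = 2 × (3.886 / 0.94)² = 2 × 4.134² = 2 × 17.09 = 34.2.
Round up to the next whole participant.

n = 35 per group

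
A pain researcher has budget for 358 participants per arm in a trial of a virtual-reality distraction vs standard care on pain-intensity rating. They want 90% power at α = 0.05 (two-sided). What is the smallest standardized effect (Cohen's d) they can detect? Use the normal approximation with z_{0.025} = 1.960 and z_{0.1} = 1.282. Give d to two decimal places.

d_min ≈ 0.24

For two independent groups of n = 358 each: d_min = (z_{α/2} + z_β)·√(2/n).
z-sum = 1.960 + 1.282 = 3.242.
d_min = 3.242 × √(2/358) = 3.242 × 0.0747 = 0.242.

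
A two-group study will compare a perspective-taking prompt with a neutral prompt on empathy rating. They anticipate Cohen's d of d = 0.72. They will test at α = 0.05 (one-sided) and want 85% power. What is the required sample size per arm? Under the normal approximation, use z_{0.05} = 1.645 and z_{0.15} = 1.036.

n = 28 per group

For two independent groups with equal n: n = 2·((z_{α} + z_β) / d)².
z_{α} + z_β = 1.645 + 1.036 = 2.681.
n = 2 × (2.681 / 0.72)² = 2 × 3.724² = 2 × 13.87 = 27.7.
Round up to the next whole participant.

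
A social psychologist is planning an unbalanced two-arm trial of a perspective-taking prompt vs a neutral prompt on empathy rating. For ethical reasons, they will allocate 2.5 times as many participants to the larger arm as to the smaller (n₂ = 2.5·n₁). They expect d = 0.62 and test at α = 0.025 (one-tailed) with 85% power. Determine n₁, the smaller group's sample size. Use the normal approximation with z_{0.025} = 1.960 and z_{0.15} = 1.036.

With allocation ratio k = n₂/n₁ = 2.5, Var(x̄₁−x̄₂) = σ²(1/n₁ + 1/(k·n₁)) = σ²·(k+1)/(k·n₁).
So n₁ = (1 + 1/k)·((z_{α} + z_β)/d)² = 1.400 × (2.996/0.62)².
n₁ = 1.400 × 23.35 = 32.7.
Round up: n₁ = 33, giving n₂ = ⌈2.5 × 33⌉ = ⌈82.5⌉ = 83.

n₁ = 33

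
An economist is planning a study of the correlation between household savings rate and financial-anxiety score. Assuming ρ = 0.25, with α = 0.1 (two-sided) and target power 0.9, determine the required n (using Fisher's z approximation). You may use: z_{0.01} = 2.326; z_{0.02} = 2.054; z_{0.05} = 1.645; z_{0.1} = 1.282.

Fisher's z: C = ½·ln((1+r)/(1−r)) = ½·ln(1.6667) = 0.2554.
n = ((z_{α/2} + z_β)/C)² + 3.
(1.645 + 1.282) / 0.2554 = 2.927 / 0.2554 = 11.460.
n = 11.460² + 3 = 131.34 + 3 = 134.3.
Round up.

n = 135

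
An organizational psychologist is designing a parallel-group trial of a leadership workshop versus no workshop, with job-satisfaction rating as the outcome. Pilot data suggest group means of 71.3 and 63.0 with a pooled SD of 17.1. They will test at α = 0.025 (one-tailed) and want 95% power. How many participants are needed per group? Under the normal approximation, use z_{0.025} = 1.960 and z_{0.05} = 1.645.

Cohen's d = |M₁ − M₂| / SD_pooled = |71.3 − 63.0| / 17.1 = 8.3 / 17.1 = 0.485.
For two independent groups with equal n: n = 2·((z_{α} + z_β) / d)².
z_{α} + z_β = 1.960 + 1.645 = 3.605.
n = 2 × (3.605 / 0.485)² = 2 × 7.433² = 2 × 55.25 = 110.5.
Round up to the next whole participant.

n = 111 per group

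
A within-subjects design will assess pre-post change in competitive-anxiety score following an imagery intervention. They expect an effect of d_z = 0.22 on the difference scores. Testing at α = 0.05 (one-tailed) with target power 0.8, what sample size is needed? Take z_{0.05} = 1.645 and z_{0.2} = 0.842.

n = 128 pairs

For a paired (one-sample on differences) test: n = ((z_{α} + z_β) / d)².
z_{α} + z_β = 1.645 + 0.842 = 2.487.
n = (2.487 / 0.22)² = 11.305² = 127.79.
Round up.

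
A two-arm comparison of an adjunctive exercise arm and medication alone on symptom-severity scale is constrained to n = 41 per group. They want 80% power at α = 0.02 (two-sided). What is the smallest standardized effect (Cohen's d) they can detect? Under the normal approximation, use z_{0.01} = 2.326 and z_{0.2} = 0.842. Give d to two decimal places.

d_min ≈ 0.70

For two independent groups of n = 41 each: d_min = (z_{α/2} + z_β)·√(2/n).
z-sum = 2.326 + 0.842 = 3.168.
d_min = 3.168 × √(2/41) = 3.168 × 0.2209 = 0.700.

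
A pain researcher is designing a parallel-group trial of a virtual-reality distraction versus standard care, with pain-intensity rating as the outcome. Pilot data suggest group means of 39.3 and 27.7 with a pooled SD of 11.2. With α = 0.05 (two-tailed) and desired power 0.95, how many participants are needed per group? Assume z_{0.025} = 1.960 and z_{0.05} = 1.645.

n = 25 per group

Cohen's d = |M₁ − M₂| / SD_pooled = |39.3 − 27.7| / 11.2 = 11.6 / 11.2 = 1.036.
For two independent groups with equal n: n = 2·((z_{α/2} + z_β) / d)².
z_{α/2} + z_β = 1.960 + 1.645 = 3.605.
n = 2 × (3.605 / 1.036)² = 2 × 3.480² = 2 × 12.11 = 24.2.
Round up to the next whole participant.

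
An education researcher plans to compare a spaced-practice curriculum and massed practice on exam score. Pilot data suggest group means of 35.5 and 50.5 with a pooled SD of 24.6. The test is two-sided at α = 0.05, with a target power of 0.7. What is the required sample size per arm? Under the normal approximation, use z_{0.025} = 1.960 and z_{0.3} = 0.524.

Cohen's d = |M₁ − M₂| / SD_pooled = |35.5 − 50.5| / 24.6 = 15.0 / 24.6 = 0.610.
For two independent groups with equal n: n = 2·((z_{α/2} + z_β) / d)².
z_{α/2} + z_β = 1.960 + 0.524 = 2.484.
n = 2 × (2.484 / 0.610)² = 2 × 4.072² = 2 × 16.58 = 33.2.
Round up to the next whole participant.

n = 34 per group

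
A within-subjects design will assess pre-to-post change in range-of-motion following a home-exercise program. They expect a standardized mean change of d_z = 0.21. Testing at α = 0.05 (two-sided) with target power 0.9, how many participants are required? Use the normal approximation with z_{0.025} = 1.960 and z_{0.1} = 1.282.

For a paired (one-sample on differences) test: n = ((z_{α/2} + z_β) / d)².
z_{α/2} + z_β = 1.960 + 1.282 = 3.242.
n = (3.242 / 0.21)² = 15.438² = 238.33.
Round up.

n = 239 pairs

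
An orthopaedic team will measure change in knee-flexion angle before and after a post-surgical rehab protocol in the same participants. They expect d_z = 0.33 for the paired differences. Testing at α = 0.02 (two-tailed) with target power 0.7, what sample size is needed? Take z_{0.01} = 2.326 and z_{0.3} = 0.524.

For a paired (one-sample on differences) test: n = ((z_{α/2} + z_β) / d)².
z_{α/2} + z_β = 2.326 + 0.524 = 2.850.
n = (2.850 / 0.33)² = 8.636² = 74.59.
Round up.

n = 75 pairs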